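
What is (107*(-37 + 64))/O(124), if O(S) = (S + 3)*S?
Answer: 2889/15748 ≈ 0.18345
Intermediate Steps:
O(S) = S*(3 + S) (O(S) = (3 + S)*S = S*(3 + S))
(107*(-37 + 64))/O(124) = (107*(-37 + 64))/((124*(3 + 124))) = (107*27)/((124*127)) = 2889/15748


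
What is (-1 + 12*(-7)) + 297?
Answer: 212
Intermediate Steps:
(-1 + 12*(-7)) + 297 = (-1 - 84) + 297 = -85 + 297 = 212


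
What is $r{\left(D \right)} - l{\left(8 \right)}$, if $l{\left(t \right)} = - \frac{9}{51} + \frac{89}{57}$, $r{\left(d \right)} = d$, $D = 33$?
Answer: $\frac{30635}{969} \approx 31.615$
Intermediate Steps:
$l{\left(t \right)} = \frac{1342}{969}$ ($l{\left(t \right)} = \left(-9\right) \frac{1}{51} + 89 \cdot \frac{1}{57} = - \frac{3}{17} + \frac{89}{57} = \frac{1342}{969}$)
$r{\left(D \right)} - l{\left(8 \right)} = 33 - \frac{1342}{969} = \frac{30635}{969}$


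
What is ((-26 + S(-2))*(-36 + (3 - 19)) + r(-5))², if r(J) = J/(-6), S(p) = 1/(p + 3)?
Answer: 60918025/36 ≈ 1.6922e+6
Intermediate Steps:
S(p) = 1/(3 + p)
r(J) = -J/6
((-26 + S(-2))*(-36 + (3 - 19)) + r(-5))² = ((-26 + 1/(3 - 2))*(-36 + (3 - 19)) - ⅙*(-5))² = ((-26 + 1/1)*(-36 - 16) + ⅚)² = ((-26 + 1)*(-52) + ⅚)² = (-25*(-52) + ⅚)² = (1300 + ⅚)² = (7805/6)² = 60918025/36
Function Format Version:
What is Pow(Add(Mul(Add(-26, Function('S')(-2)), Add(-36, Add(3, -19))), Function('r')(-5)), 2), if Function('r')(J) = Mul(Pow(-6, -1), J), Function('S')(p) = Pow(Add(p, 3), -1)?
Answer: Rational(60918025, 36) ≈ 1.6922e+6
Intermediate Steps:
Function('S')(p) = Pow(Add(3, p), -1)
Function('r')(J) = Mul(Rational(-1, 6), J)
Pow(Add(Mul(Add(-26, Function('S')(-2)), Add(-36, Add(3, -19))), Function('r')(-5)), 2) = Pow(Add(Mul(Add(-26, Pow(Add(3, -2), -1)), Add(-36, Add(3, -19))), Mul(Rational(-1, 6), -5)), 2) = Pow(Add(Mul(Add(-26, Pow(1, -1)), Add(-36, -16)), Rational(5, 6)), 2) = Pow(Add(Mul(Add(-26, 1), -52), Rational(5, 6)), 2) = Pow(Add(Mul(-25, -52), Rational(5, 6)), 2) = Pow(Add(1300, Rational(5, 6)), 2) = Pow(Rational(7805, 6), 2) = Rational(60918025, 36)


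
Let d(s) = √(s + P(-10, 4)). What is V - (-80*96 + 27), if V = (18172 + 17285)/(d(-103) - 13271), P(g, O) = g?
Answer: 449124132305/58706518 - 11819*I*√113/58706518 ≈ 7650.3 - 0.0021401*I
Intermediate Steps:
d(s) = √(-10 + s) (d(s) = √(s - 10) = √(-10 + s))
V = 35457/(-13271 + I*√113) (V = (18172 + 17285)/(√(-10 - 103) - 13271) = 35457/(√(-113) - 13271) = 35457/(I*√113 - 13271) = 35457/(-13271 + I*√113) ≈ -2.6718 - 0.0021401*I)
V - (-80*96 + 27) = (-156849949/58706518 - 11819*I*√113/58706518) - (-80*96 + 27) = (-156849949/58706518 - 11819*I*√113/58706518) - (-7680 + 27) = (-156849949/58706518 - 11819*I*√113/58706518) - 1*(-7653) = (-156849949/58706518 - 11819*I*√113/58706518) + 7653 = 449124132305/58706518 - 11819*I*√113/58706518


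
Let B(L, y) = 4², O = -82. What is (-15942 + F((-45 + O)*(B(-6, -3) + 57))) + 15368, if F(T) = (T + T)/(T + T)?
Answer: -573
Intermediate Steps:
B(L, y) = 16
F(T) = 1 (F(T) = (2*T)/((2*T)) = (2*T)*(1/(2*T)) = 1)
(-15942 + F((-45 + O)*(B(-6, -3) + 57))) + 15368 = (-15942 + 1) + 15368 = -15941 + 15368 = -573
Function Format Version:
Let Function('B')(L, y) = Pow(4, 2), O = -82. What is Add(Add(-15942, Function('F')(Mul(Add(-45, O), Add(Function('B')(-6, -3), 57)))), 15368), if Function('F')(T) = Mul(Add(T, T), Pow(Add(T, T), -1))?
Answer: -573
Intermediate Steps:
Function('B')(L, y) = 16
Function('F')(T) = 1 (Function('F')(T) = Mul(Mul(2, T), Pow(Mul(2, T), -1)) = Mul(Mul(2, T), Mul(Rational(1, 2), Pow(T, -1))) = 1)
Add(Add(-15942, Function('F')(Mul(Add(-45, O), Add(Function('B')(-6, -3), 57)))), 15368) = Add(Add(-15942, 1), 15368) = Add(-15941, 15368) = -573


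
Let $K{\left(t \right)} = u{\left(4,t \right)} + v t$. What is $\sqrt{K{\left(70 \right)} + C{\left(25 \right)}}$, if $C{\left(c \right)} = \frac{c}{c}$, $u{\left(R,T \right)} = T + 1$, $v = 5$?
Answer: $\sqrt{422} \approx 20.543$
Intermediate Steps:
$u{\left(R,T \right)} = 1 + T$
$C{\left(c \right)} = 1$
$K{\left(t \right)} = 1 + 6 t$ ($K{\left(t \right)} = \left(1 + t\right) + 5 t = 1 + 6 t$)
$\sqrt{K{\left(70 \right)} + C{\left(25 \right)}} = \sqrt{\left(1 + 6 \cdot 70\right) + 1} = \sqrt{\left(1 + 420\right) + 1} = \sqrt{421 + 1} = \sqrt{422}$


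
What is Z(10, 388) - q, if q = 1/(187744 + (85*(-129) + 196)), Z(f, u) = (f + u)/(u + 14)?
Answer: 35217824/35571975 ≈ 0.99004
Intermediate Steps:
Z(f, u) = (f + u)/(14 + u)
q = 1/176975 (q = 1/(187744 + (-10965 + 196)) = 1/(187744 - 10769) = 1/176975 ≈ 5.6505e-6)
Z(10, 388) - q = (10 + 388)/(14 + 388) - 1*1/176975 = 398/402 - 1/176975 = (1/402)*398 - 1/176975 = 199/201 - 1/176975 = 35217824/35571975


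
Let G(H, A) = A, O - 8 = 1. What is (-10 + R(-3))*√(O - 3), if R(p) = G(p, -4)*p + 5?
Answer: 7*√6 ≈ 17.146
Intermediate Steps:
O = 9 (O = 8 + 1 = 9)
R(p) = 5 - 4*p (R(p) = -4*p + 5 = 5 - 4*p)
(-10 + R(-3))*√(O - 3) = (-10 + (5 - 4*(-3)))*√(9 - 3) = (-10 + (5 + 12))*√6 = (-10 + 17)*√6 = 7*√6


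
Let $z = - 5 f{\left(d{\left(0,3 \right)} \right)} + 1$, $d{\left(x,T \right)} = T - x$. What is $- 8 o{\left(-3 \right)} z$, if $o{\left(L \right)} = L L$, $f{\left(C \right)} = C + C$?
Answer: $2088$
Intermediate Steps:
$f{\left(C \right)} = 2 C$
$o{\left(L \right)} = L^{2}$
$z = -29$ ($z = - 5 \cdot 2 \left(3 - 0\right) + 1 = - 5 \cdot 2 \left(3 + 0\right) + 1 = - 5 \cdot 2 \cdot 3 + 1 = \left(-5\right) 6 + 1 = -30 + 1 = -29$)
$- 8 o{\left(-3 \right)} z = - 8 \left(-3\right)^{2} \left(-29\right) = \left(-8\right) 9 \left(-29\right) = \left(-72\right) \left(-29\right) = 2088$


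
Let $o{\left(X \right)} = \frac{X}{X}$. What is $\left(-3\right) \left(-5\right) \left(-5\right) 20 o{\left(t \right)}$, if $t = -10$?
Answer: $-1500$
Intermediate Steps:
$o{\left(X \right)} = 1$
$\left(-3\right) \left(-5\right) \left(-5\right) 20 o{\left(t \right)} = \left(-3\right) \left(-5\right) \left(-5\right) 20 \cdot 1 = 15 \left(-5\right) 20 \cdot 1 = \left(-75\right) 20 \cdot 1 = \left(-1500\right) 1 = -1500$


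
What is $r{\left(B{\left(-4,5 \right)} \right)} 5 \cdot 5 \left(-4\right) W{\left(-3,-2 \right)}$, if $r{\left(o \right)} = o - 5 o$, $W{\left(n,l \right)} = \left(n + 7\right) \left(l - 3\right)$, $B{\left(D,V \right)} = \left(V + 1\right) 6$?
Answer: $-288000$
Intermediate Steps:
$B{\left(D,V \right)} = 6 + 6 V$ ($B{\left(D,V \right)} = \left(1 + V\right) 6 = 6 + 6 V$)
$W{\left(n,l \right)} = \left(-3 + l\right) \left(7 + n\right)$ ($W{\left(n,l \right)} = \left(7 + n\right) \left(-3 + l\right) = \left(-3 + l\right) \left(7 + n\right)$)
$r{\left(o \right)} = - 4 o$
$r{\left(B{\left(-4,5 \right)} \right)} 5 \cdot 5 \left(-4\right) W{\left(-3,-2 \right)} = - 4 \left(6 + 6 \cdot 5\right) 5 \cdot 5 \left(-4\right) \left(-21 - -9 + 7 \left(-2\right) - -6\right) = - 4 \left(6 + 30\right) 25 \left(-4\right) \left(-21 + 9 - 14 + 6\right) = \left(-4\right) 36 \left(-100\right) \left(-20\right) = \left(-144\right) \left(-100\right) \left(-20\right) = 14400 \left(-20\right) = -288000$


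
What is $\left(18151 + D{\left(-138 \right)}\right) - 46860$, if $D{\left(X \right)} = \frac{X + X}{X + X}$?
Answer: $-28708$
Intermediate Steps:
$D{\left(X \right)} = 1$ ($D{\left(X \right)} = \frac{2 X}{2 X} = 2 X \frac{1}{2 X} = 1$)
$\left(18151 + D{\left(-138 \right)}\right) - 46860 = \left(18151 + 1\right) - 46860 = 18152 - 46860 = -28708$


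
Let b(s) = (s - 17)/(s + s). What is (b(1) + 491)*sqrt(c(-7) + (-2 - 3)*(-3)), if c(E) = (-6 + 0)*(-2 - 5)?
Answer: 483*sqrt(57) ≈ 3646.6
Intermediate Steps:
b(s) = (-17 + s)/(2*s) (b(s) = (-17 + s)/((2*s)) = (-17 + s)*(1/(2*s)) = (-17 + s)/(2*s))
c(E) = 42 (c(E) = -6*(-7) = 42)
(b(1) + 491)*sqrt(c(-7) + (-2 - 3)*(-3)) = ((1/2)*(-17 + 1)/1 + 491)*sqrt(42 + (-2 - 3)*(-3)) = ((1/2)*1*(-16) + 491)*sqrt(42 - 5*(-3)) = (-8 + 491)*sqrt(42 + 15) = 483*sqrt(57)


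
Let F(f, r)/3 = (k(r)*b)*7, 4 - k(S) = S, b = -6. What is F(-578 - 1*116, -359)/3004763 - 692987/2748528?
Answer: -2207973870745/8258675238864 ≈ -0.26735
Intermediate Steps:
k(S) = 4 - S
F(f, r) = -504 + 126*r (F(f, r) = 3*(((4 - r)*(-6))*7) = 3*((-24 + 6*r)*7) = 3*(-168 + 42*r) = -504 + 126*r)
F(-578 - 1*116, -359)/3004763 - 692987/2748528 = (-504 + 126*(-359))/3004763 - 692987/2748528 = (-504 - 45234)*(1/3004763) - 692987*1/2748528 = -45738*1/3004763 - 692987/2748528 = -45738/3004763 - 692987/2748528 = -2207973870745/8258675238864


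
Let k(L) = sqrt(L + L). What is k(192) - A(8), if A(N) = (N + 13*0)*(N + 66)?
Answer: -592 + 8*sqrt(6) ≈ -572.40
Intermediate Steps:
A(N) = N*(66 + N) (A(N) = (N + 0)*(66 + N) = N*(66 + N))
k(L) = sqrt(2)*sqrt(L) (k(L) = sqrt(2*L) = sqrt(2)*sqrt(L))
k(192) - A(8) = sqrt(2)*sqrt(192) - 8*(66 + 8) = sqrt(2)*(8*sqrt(3)) - 8*74 = 8*sqrt(6) - 1*592 = 8*sqrt(6) - 592 = -592 + 8*sqrt(6)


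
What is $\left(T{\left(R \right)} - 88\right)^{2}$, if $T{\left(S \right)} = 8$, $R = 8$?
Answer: $6400$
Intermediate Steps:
$\left(T{\left(R \right)} - 88\right)^{2} = \left(8 - 88\right)^{2} = \left(-80\right)^{2} = 6400$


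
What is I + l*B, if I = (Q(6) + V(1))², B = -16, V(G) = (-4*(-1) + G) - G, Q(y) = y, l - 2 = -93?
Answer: 1556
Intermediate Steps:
l = -91 (l = 2 - 93 = -91)
V(G) = 4 (V(G) = (4 + G) - G = 4)
I = 100 (I = (6 + 4)² = 10² = 100)
I + l*B = 100 - 91*(-16) = 100 + 1456 = 1556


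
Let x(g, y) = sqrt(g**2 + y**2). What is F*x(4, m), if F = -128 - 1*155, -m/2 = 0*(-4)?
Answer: -1132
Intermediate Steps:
m = 0 (m = -0*(-4) = -2*0 = 0)
F = -283 (F = -128 - 155 = -283)
F*x(4, m) = -283*sqrt(4**2 + 0**2) = -283*sqrt(16 + 0) = -283*sqrt(16) = -283*4 = -1132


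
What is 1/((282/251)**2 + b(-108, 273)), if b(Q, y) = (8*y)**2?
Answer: 63001/300505777380 ≈ 2.0965e-7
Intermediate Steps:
b(Q, y) = 64*y**2
1/((282/251)**2 + b(-108, 273)) = 1/((282/251)**2 + 64*273**2) = 1/((282*(1/251))**2 + 64*74529) = 1/((282/251)**2 + 4769856) = 1/(79524/63001 + 4769856) = 1/(300505777380/63001) = 63001/300505777380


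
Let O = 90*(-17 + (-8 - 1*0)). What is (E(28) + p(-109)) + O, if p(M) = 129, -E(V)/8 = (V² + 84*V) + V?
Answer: -27433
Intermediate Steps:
E(V) = -680*V - 8*V² (E(V) = -8*((V² + 84*V) + V) = -8*(V² + 85*V) = -680*V - 8*V²)
O = -2250 (O = 90*(-17 + (-8 + 0)) = 90*(-17 - 8) = 90*(-25) = -2250)
(E(28) + p(-109)) + O = (-8*28*(85 + 28) + 129) - 2250 = (-8*28*113 + 129) - 2250 = (-25312 + 129) - 2250 = -25183 - 2250 = -27433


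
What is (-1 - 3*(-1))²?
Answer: 4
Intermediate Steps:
(-1 - 3*(-1))² = (-1 + 3)² = 2² = 4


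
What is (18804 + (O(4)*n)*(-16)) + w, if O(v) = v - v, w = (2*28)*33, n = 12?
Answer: 20652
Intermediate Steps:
w = 1848 (w = 56*33 = 1848)
O(v) = 0
(18804 + (O(4)*n)*(-16)) + w = (18804 + (0*12)*(-16)) + 1848 = (18804 + 0*(-16)) + 1848 = (18804 + 0) + 1848 = 18804 + 1848 = 20652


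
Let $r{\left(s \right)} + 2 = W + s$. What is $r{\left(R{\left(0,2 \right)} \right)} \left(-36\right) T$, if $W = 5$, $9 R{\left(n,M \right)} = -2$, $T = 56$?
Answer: $-5600$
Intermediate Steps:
$R{\left(n,M \right)} = - \frac{2}{9}$ ($R{\left(n,M \right)} = \frac{1}{9} \left(-2\right) = - \frac{2}{9}$)
$r{\left(s \right)} = 3 + s$ ($r{\left(s \right)} = -2 + \left(5 + s\right) = 3 + s$)
$r{\left(R{\left(0,2 \right)} \right)} \left(-36\right) T = \left(3 - \frac{2}{9}\right) \left(-36\right) 56 = \frac{25}{9} \left(-36\right) 56 = \left(-100\right) 56 = -5600$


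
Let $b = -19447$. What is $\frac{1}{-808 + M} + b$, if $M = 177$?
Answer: $- \frac{12271058}{631} \approx -19447.0$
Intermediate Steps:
$\frac{1}{-808 + M} + b = \frac{1}{-808 + 177} - 19447 = \frac{1}{-631} - 19447 = - \frac{1}{631} - 19447 = - \frac{12271058}{631}$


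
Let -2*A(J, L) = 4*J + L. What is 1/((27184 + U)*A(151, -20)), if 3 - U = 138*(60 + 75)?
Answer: -1/2498644 ≈ -4.0022e-7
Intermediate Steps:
A(J, L) = -2*J - L/2 (A(J, L) = -(4*J + L)/2 = -(L + 4*J)/2 = -2*J - L/2)
U = -18627 (U = 3 - 138*(60 + 75) = 3 - 138*135 = 3 - 1*18630 = 3 - 18630 = -18627)
1/((27184 + U)*A(151, -20)) = 1/((27184 - 18627)*(-2*151 - ½*(-20))) = 1/(8557*(-302 + 10)) = (1/8557)/(-292) = (1/8557)*(-1/292) = -1/2498644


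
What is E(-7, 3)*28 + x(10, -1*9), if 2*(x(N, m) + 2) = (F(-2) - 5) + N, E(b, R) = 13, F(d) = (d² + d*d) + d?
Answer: 735/2 ≈ 367.50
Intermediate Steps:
F(d) = d + 2*d² (F(d) = (d² + d²) + d = 2*d² + d = d + 2*d²)
x(N, m) = -3/2 + N/2 (x(N, m) = -2 + ((-2*(1 + 2*(-2)) - 5) + N)/2 = -2 + ((-2*(1 - 4) - 5) + N)/2 = -2 + ((-2*(-3) - 5) + N)/2 = -2 + ((6 - 5) + N)/2 = -2 + (1 + N)/2 = -2 + (½ + N/2) = -3/2 + N/2)
E(-7, 3)*28 + x(10, -1*9) = 13*28 + (-3/2 + (½)*10) = 364 + (-3/2 + 5) = 364 + 7/2 = 735/2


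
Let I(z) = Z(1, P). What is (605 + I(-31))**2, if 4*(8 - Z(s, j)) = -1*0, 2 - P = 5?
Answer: 375769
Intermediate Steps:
P = -3 (P = 2 - 1*5 = 2 - 5 = -3)
Z(s, j) = 8 (Z(s, j) = 8 - (-1)*0/4 = 8 - 1/4*0 = 8 + 0 = 8)
I(z) = 8
(605 + I(-31))**2 = (605 + 8)**2 = 613**2 = 375769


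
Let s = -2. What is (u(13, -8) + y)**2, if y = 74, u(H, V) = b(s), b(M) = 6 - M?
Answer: 6724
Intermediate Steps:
u(H, V) = 8 (u(H, V) = 6 - 1*(-2) = 6 + 2 = 8)
(u(13, -8) + y)**2 = (8 + 74)**2 = 82**2 = 6724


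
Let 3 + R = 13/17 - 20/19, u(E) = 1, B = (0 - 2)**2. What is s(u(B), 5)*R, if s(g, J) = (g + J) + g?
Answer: -7434/323 ≈ -23.015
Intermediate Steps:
B = 4 (B = (-2)**2 = 4)
s(g, J) = J + 2*g (s(g, J) = (J + g) + g = J + 2*g)
R = -1062/323 (R = -3 + (13/17 - 20/19) = -3 - 93/323 = -1062/323 ≈ -3.2879)
s(u(B), 5)*R = (5 + 2*1)*(-1062/323) = (5 + 2)*(-1062/323) = 7*(-1062/323) = -7434/323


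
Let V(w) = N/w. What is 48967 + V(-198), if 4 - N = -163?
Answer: 9695299/198 ≈ 48966.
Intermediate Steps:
N = 167 (N = 4 - 1*(-163) = 4 + 163 = 167)
V(w) = 167/w
48967 + V(-198) = 48967 + 167/(-198) = 48967 + 167*(-1/198) = 48967 - 167/198 = 9695299/198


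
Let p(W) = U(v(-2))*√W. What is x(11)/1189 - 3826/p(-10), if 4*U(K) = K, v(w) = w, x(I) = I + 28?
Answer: 39/1189 - 3826*I*√10/5 ≈ 0.032801 - 2419.8*I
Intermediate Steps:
x(I) = 28 + I
U(K) = K/4
p(W) = -√W/2 (p(W) = ((¼)*(-2))*√W = -√W/2)
x(11)/1189 - 3826/p(-10) = (28 + 11)/1189 - 3826*I*√10/5 = 39*(1/1189) - 3826*I*√10/5 = 39/1189 - 3826*I*√10/5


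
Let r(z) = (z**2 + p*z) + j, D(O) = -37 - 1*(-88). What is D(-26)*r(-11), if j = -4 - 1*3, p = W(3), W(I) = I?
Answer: 4131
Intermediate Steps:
D(O) = 51 (D(O) = -37 + 88 = 51)
p = 3
j = -7 (j = -4 - 3 = -7)
r(z) = -7 + z**2 + 3*z (r(z) = (z**2 + 3*z) - 7 = -7 + z**2 + 3*z)
D(-26)*r(-11) = 51*(-7 + (-11)**2 + 3*(-11)) = 51*(-7 + 121 - 33) = 51*81 = 4131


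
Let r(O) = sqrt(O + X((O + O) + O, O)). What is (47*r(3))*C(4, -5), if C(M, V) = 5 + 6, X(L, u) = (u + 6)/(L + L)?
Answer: 517*sqrt(14)/2 ≈ 967.22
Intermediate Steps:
X(L, u) = (6 + u)/(2*L) (X(L, u) = (6 + u)/((2*L)) = (6 + u)*(1/(2*L)) = (6 + u)/(2*L))
r(O) = sqrt(O + (6 + O)/(6*O)) (r(O) = sqrt(O + (6 + O)/(2*((O + O) + O))) = sqrt(O + (6 + O)/(2*(2*O + O))) = sqrt(O + (6 + O)/(2*((3*O)))) = sqrt(O + (1/(3*O))*(6 + O)/2) = sqrt(O + (6 + O)/(6*O)))
C(M, V) = 11
(47*r(3))*C(4, -5) = (47*(sqrt(6 + 36*3 + 36/3)/6))*11 = (47*(sqrt(6 + 108 + 36*(1/3))/6))*11 = (47*(sqrt(6 + 108 + 12)/6))*11 = (47*(sqrt(126)/6))*11 = (47*((3*sqrt(14))/6))*11 = (47*(sqrt(14)/2))*11 = (47*sqrt(14)/2)*11 = 517*sqrt(14)/2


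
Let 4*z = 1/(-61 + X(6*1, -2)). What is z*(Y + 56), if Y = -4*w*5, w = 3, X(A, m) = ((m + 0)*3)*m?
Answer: 1/49 ≈ 0.020408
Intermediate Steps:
X(A, m) = 3*m**2 (X(A, m) = (m*3)*m = (3*m)*m = 3*m**2)
Y = -60 (Y = -4*3*5 = -12*5 = -60)
z = -1/196 (z = 1/(4*(-61 + 3*(-2)**2)) = 1/(4*(-61 + 3*4)) = 1/(4*(-61 + 12)) = (1/4)/(-49) = (1/4)*(-1/49) = -1/196 ≈ -0.0051020)
z*(Y + 56) = -(-60 + 56)/196 = -1/196*(-4) = 1/49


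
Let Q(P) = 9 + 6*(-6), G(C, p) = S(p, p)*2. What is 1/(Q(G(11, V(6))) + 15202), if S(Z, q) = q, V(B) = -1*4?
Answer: 1/15175 ≈ 6.5898e-5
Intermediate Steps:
V(B) = -4
G(C, p) = 2*p (G(C, p) = p*2 = 2*p)
Q(P) = -27 (Q(P) = 9 - 36 = -27)
1/(Q(G(11, V(6))) + 15202) = 1/(-27 + 15202) = 1/15175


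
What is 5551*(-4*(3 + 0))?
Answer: -66612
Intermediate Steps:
5551*(-4*(3 + 0)) = 5551*(-4*3) = 5551*(-12) = -66612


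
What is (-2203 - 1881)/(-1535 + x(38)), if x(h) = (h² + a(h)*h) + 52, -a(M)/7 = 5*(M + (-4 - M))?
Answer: -4084/5281 ≈ -0.77334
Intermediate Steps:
a(M) = 140 (a(M) = -35*(M + (-4 - M)) = -35*(-4) = -7*(-20) = 140)
x(h) = 52 + h² + 140*h (x(h) = (h² + 140*h) + 52 = 52 + h² + 140*h)
(-2203 - 1881)/(-1535 + x(38)) = (-2203 - 1881)/(-1535 + (52 + 38² + 140*38)) = -4084/(-1535 + (52 + 1444 + 5320)) = -4084/(-1535 + 6816) = -4084/5281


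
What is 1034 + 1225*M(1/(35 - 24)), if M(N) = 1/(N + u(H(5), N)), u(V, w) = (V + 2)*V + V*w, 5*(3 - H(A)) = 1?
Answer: 4256769/3791 ≈ 1122.9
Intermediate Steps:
H(A) = 14/5 (H(A) = 3 - 1/5*1 = 3 - 1/5 = 14/5)
u(V, w) = V*w + V*(2 + V) (u(V, w) = (2 + V)*V + V*w = V*(2 + V) + V*w = V*w + V*(2 + V))
M(N) = 1/(336/25 + 19*N/5) (M(N) = 1/(N + 14*(2 + 14/5 + N)/5) = 1/(N + 14*(24/5 + N)/5) = 1/(N + (336/25 + 14*N/5)) = 1/(336/25 + 19*N/5))
1034 + 1225*M(1/(35 - 24)) = 1034 + 1225*(25/(336 + 95/(35 - 24))) = 1034 + 1225*(25/(336 + 95/11)) = 1034 + 1225*(25/(3791/11)) = 1034 + 1225*(25*(11/3791)) = 1034 + 1225*(275/3791) = 1034 + 336875/3791 = 4256769/3791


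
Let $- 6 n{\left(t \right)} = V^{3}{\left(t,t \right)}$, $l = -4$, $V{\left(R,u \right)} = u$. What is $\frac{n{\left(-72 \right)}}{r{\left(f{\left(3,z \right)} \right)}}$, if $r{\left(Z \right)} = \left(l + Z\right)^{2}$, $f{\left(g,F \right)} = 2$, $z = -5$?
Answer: $15552$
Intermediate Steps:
$r{\left(Z \right)} = \left(-4 + Z\right)^{2}$
$n{\left(t \right)} = - \frac{t^{3}}{6}$
$\frac{n{\left(-72 \right)}}{r{\left(f{\left(3,z \right)} \right)}} = \frac{\left(- \frac{1}{6}\right) \left(-72\right)^{3}}{\left(-4 + 2\right)^{2}} = \frac{\left(- \frac{1}{6}\right) \left(-373248\right)}{\left(-2\right)^{2}} = \frac{62208}{4} = 62208 \cdot \frac{1}{4} = 15552$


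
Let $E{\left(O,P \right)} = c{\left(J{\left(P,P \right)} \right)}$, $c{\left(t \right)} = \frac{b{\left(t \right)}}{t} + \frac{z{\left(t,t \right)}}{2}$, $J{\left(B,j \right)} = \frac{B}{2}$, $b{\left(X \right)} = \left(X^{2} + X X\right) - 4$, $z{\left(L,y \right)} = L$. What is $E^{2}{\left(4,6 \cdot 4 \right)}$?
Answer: $\frac{7921}{9} \approx 880.11$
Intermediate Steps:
$b{\left(X \right)} = -4 + 2 X^{2}$ ($b{\left(X \right)} = \left(X^{2} + X^{2}\right) - 4 = 2 X^{2} - 4 = -4 + 2 X^{2}$)
$J{\left(B,j \right)} = \frac{B}{2}$ ($J{\left(B,j \right)} = B \frac{1}{2} = \frac{B}{2}$)
$c{\left(t \right)} = \frac{t}{2} + \frac{-4 + 2 t^{2}}{t}$ ($c{\left(t \right)} = \frac{-4 + 2 t^{2}}{t} + \frac{t}{2} = \frac{t}{2} + \frac{-4 + 2 t^{2}}{t}$)
$E{\left(O,P \right)} = - \frac{8}{P} + \frac{5 P}{4}$ ($E{\left(O,P \right)} = - \frac{4}{\frac{1}{2} P} + \frac{5 \frac{P}{2}}{2} = - 4 \frac{2}{P} + \frac{5 P}{4} = - \frac{8}{P} + \frac{5 P}{4}$)
$E^{2}{\left(4,6 \cdot 4 \right)} = \left(- \frac{8}{6 \cdot 4} + \frac{5 \cdot 6 \cdot 4}{4}\right)^{2} = \left(- \frac{8}{24} + \frac{5}{4} \cdot 24\right)^{2} = \left(\left(-8\right) \frac{1}{24} + 30\right)^{2} = \left(- \frac{1}{3} + 30\right)^{2} = \left(\frac{89}{3}\right)^{2} = \frac{7921}{9}$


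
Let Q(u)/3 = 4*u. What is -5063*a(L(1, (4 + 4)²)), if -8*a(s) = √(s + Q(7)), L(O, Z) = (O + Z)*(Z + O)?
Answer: 5063*√4309/8 ≈ 41544.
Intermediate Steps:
L(O, Z) = (O + Z)² (L(O, Z) = (O + Z)*(O + Z) = (O + Z)²)
Q(u) = 12*u (Q(u) = 3*(4*u) = 12*u)
a(s) = -√(84 + s)/8 (a(s) = -√(s + 12*7)/8 = -√(s + 84)/8 = -√(84 + s)/8)
-5063*a(L(1, (4 + 4)²)) = -(-5063)*√(84 + (1 + (4 + 4)²)²)/8 = -(-5063)*√(84 + (1 + 8²)²)/8 = -(-5063)*√(84 + (1 + 64)²)/8 = -(-5063)*√(84 + 65²)/8 = -(-5063)*√(84 + 4225)/8 = -(-5063)*√4309/8 = 5063*√4309/8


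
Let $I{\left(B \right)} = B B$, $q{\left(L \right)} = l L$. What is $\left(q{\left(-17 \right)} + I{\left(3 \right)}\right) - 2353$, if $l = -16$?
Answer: $-2072$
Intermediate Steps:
$q{\left(L \right)} = - 16 L$
$I{\left(B \right)} = B^{2}$
$\left(q{\left(-17 \right)} + I{\left(3 \right)}\right) - 2353 = \left(\left(-16\right) \left(-17\right) + 3^{2}\right) - 2353 = \left(272 + 9\right) - 2353 = 281 - 2353 = -2072$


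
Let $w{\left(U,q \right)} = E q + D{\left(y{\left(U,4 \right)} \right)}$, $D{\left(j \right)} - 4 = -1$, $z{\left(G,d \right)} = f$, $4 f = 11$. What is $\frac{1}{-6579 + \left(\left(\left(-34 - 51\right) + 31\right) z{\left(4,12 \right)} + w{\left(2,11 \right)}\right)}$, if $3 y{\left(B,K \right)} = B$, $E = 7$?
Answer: $- \frac{2}{13295} \approx -0.00015043$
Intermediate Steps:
$f = \frac{11}{4}$ ($f = \frac{1}{4} \cdot 11 = \frac{11}{4} \approx 2.75$)
$y{\left(B,K \right)} = \frac{B}{3}$
$z{\left(G,d \right)} = \frac{11}{4}$
$D{\left(j \right)} = 3$ ($D{\left(j \right)} = 4 - 1 = 3$)
$w{\left(U,q \right)} = 3 + 7 q$ ($w{\left(U,q \right)} = 7 q + 3 = 3 + 7 q$)
$\frac{1}{-6579 + \left(\left(\left(-34 - 51\right) + 31\right) z{\left(4,12 \right)} + w{\left(2,11 \right)}\right)} = \frac{1}{-6579 + \left(\left(\left(-34 - 51\right) + 31\right) \frac{11}{4} + \left(3 + 7 \cdot 11\right)\right)} = \frac{1}{-6579 + \left(\left(-85 + 31\right) \frac{11}{4} + \left(3 + 77\right)\right)} = \frac{1}{-6579 + \left(\left(-54\right) \frac{11}{4} + 80\right)} = \frac{1}{-6579 + \left(- \frac{297}{2} + 80\right)} = \frac{1}{-6579 - \frac{137}{2}} = \frac{1}{- \frac{13295}{2}} = - \frac{2}{13295}$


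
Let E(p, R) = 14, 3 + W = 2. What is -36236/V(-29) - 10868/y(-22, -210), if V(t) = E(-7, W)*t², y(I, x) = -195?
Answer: 4649762/88305 ≈ 52.656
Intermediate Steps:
W = -1 (W = -3 + 2 = -1)
V(t) = 14*t²
-36236/V(-29) - 10868/y(-22, -210) = -36236/(14*(-29)²) - 10868/(-195) = -36236/(14*841) - 10868*(-1/195) = -36236/11774 + 836/15 = -36236*1/11774 + 836/15 = -18118/5887 + 836/15 = 4649762/88305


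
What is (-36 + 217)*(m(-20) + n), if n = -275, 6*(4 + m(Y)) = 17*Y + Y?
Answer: -61359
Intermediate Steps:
m(Y) = -4 + 3*Y (m(Y) = -4 + (17*Y + Y)/6 = -4 + (18*Y)/6 = -4 + 3*Y)
(-36 + 217)*(m(-20) + n) = (-36 + 217)*((-4 + 3*(-20)) - 275) = 181*((-4 - 60) - 275) = 181*(-64 - 275) = 181*(-339) = -61359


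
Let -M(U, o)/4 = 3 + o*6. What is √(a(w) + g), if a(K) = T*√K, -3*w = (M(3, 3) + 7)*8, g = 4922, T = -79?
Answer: √(44298 - 474*√462)/3 ≈ 61.563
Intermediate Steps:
M(U, o) = -12 - 24*o (M(U, o) = -4*(3 + o*6) = -4*(3 + 6*o) = -12 - 24*o)
w = 616/3 (w = -((-12 - 24*3) + 7)*8/3 = -((-12 - 72) + 7)*8/3 = -(-84 + 7)*8/3 = -(-77)*8/3 = -⅓*(-616) = 616/3 ≈ 205.33)
a(K) = -79*√K
√(a(w) + g) = √(-158*√462/3 + 4922) = √(4922 - 158*√462/3)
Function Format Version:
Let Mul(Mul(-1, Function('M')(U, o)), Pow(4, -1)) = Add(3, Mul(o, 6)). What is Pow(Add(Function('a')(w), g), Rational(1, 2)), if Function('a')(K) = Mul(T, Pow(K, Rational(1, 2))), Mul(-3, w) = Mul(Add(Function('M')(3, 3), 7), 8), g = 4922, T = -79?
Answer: Mul(Rational(1, 3), Pow(Add(44298, Mul(-474, Pow(462, Rational(1, 2)))), Rational(1, 2))) ≈ 61.563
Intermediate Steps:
Function('M')(U, o) = Add(-12, Mul(-24, o)) (Function('M')(U, o) = Mul(-4, Add(3, Mul(o, 6))) = Mul(-4, Add(3, Mul(6, o))) = Add(-12, Mul(-24, o)))
w = Rational(616, 3) (w = Mul(Rational(-1, 3), Mul(Add(Add(-12, Mul(-24, 3)), 7), 8)) = Mul(Rational(-1, 3), Mul(Add(Add(-12, -72), 7), 8)) = Mul(Rational(-1, 3), Mul(Add(-84, 7), 8)) = Mul(Rational(-1, 3), Mul(-77, 8)) = Mul(Rational(-1, 3), -616) = Rational(616, 3) ≈ 205.33)
Function('a')(K) = Mul(-79, Pow(K, Rational(1, 2)))
Pow(Add(Function('a')(w), g), Rational(1, 2)) = Pow(Add(Mul(-79, Pow(Rational(616, 3), Rational(1, 2))), 4922), Rational(1, 2)) = Pow(Add(Mul(-79, Mul(Rational(2, 3), Pow(462, Rational(1, 2)))), 4922), Rational(1, 2)) = Pow(Add(Mul(Rational(-158, 3), Pow(462, Rational(1, 2))), 4922), Rational(1, 2)) = Pow(Add(4922, Mul(Rational(-158, 3), Pow(462, Rational(1, 2)))), Rational(1, 2))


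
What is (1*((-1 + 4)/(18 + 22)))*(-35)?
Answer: -21/8 ≈ -2.6250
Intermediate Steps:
(1*((-1 + 4)/(18 + 22)))*(-35) = (1*(3/40))*(-35) = (3/40)*(-35) = -21/8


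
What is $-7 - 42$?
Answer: $-49$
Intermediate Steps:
$-7 - 42 = -49$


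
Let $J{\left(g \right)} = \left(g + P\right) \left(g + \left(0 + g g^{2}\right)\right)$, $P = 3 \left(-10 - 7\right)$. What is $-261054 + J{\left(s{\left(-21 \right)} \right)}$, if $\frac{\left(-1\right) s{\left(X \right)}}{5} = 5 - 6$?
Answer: $-267034$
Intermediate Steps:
$P = -51$ ($P = 3 \left(-17\right) = -51$)
$s{\left(X \right)} = 5$ ($s{\left(X \right)} = - 5 \left(5 - 6\right) = \left(-5\right) \left(-1\right) = 5$)
$J{\left(g \right)} = \left(-51 + g\right) \left(g + g^{3}\right)$ ($J{\left(g \right)} = \left(g - 51\right) \left(g + \left(0 + g g^{2}\right)\right) = \left(-51 + g\right) \left(g + \left(0 + g^{3}\right)\right) = \left(-51 + g\right) \left(g + g^{3}\right)$)
$-261054 + J{\left(s{\left(-21 \right)} \right)} = -261054 + 5 \left(-51 + 5 + 5^{3} - 51 \cdot 5^{2}\right) = -261054 + 5 \left(-51 + 5 + 125 - 1275\right) = -261054 + 5 \left(-1196\right) = -261054 - 5980 = -267034$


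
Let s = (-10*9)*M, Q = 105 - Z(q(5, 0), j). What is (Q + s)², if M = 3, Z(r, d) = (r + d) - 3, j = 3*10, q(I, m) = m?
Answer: 36864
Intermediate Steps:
j = 30
Z(r, d) = -3 + d + r (Z(r, d) = (d + r) - 3 = -3 + d + r)
Q = 78 (Q = 105 - (-3 + 30 + 0) = 105 - 1*27 = 105 - 27 = 78)
s = -270 (s = -10*9*3 = -90*3 = -270)
(Q + s)² = (78 - 270)² = (-192)² = 36864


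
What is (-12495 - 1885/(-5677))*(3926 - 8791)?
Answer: 49297899850/811 ≈ 6.0787e+7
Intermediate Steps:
(-12495 - 1885/(-5677))*(3926 - 8791) = (-12495 - 1885*(-1/5677))*(-4865) = (-12495 + 1885/5677)*(-4865) = -70932230/5677*(-4865) = 49297899850/811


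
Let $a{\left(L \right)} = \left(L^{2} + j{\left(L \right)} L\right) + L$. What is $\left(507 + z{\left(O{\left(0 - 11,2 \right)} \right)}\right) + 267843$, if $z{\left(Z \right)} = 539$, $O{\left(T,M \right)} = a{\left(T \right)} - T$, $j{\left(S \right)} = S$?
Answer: $268889$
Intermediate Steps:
$a{\left(L \right)} = L + 2 L^{2}$ ($a{\left(L \right)} = \left(L^{2} + L L\right) + L = \left(L^{2} + L^{2}\right) + L = 2 L^{2} + L = L + 2 L^{2}$)
$O{\left(T,M \right)} = - T + T \left(1 + 2 T\right)$ ($O{\left(T,M \right)} = T \left(1 + 2 T\right) - T = - T + T \left(1 + 2 T\right)$)
$\left(507 + z{\left(O{\left(0 - 11,2 \right)} \right)}\right) + 267843 = \left(507 + 539\right) + 267843 = 1046 + 267843 = 268889$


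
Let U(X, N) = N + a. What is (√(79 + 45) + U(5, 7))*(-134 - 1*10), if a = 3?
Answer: -1440 - 288*√31 ≈ -3043.5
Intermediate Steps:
U(X, N) = 3 + N (U(X, N) = N + 3 = 3 + N)
(√(79 + 45) + U(5, 7))*(-134 - 1*10) = (√(79 + 45) + (3 + 7))*(-134 - 1*10) = (√124 + 10)*(-134 - 10) = (2*√31 + 10)*(-144) = (10 + 2*√31)*(-144) = -1440 - 288*√31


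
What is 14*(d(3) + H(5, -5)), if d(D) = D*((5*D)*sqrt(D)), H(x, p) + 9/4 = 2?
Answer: -7/2 + 630*sqrt(3) ≈ 1087.7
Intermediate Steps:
H(x, p) = -1/4 (H(x, p) = -9/4 + 2 = -1/4)
d(D) = 5*D**(5/2) (d(D) = D*(5*D**(3/2)) = 5*D**(5/2))
14*(d(3) + H(5, -5)) = 14*(5*3**(5/2) - 1/4) = 14*(5*(9*sqrt(3)) - 1/4) = 14*(45*sqrt(3) - 1/4) = 14*(-1/4 + 45*sqrt(3)) = -7/2 + 630*sqrt(3)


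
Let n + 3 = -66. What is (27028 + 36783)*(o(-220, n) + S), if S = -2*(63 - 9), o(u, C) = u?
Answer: -20930008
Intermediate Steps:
n = -69 (n = -3 - 66 = -69)
S = -108 (S = -2*54 = -108)
(27028 + 36783)*(o(-220, n) + S) = (27028 + 36783)*(-220 - 108) = 63811*(-328) = -20930008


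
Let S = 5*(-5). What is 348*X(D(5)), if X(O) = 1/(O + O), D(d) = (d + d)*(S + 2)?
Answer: -87/115 ≈ -0.75652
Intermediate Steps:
S = -25
D(d) = -46*d (D(d) = (d + d)*(-25 + 2) = (2*d)*(-23) = -46*d)
X(O) = 1/(2*O)
348*X(D(5)) = 348*(1/(2*((-46*5)))) = 348*((1/2)/(-230)) = 348*((1/2)*(-1/230)) = 348*(-1/460) = -87/115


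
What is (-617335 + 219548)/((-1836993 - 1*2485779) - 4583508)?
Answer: 397787/8906280 ≈ 0.044664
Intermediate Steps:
(-617335 + 219548)/((-1836993 - 1*2485779) - 4583508) = -397787/((-1836993 - 2485779) - 4583508) = -397787/(-4322772 - 4583508) = -397787/(-8906280) = -397787*(-1/8906280) = 397787/8906280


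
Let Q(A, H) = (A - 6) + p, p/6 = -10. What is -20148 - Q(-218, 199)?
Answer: -19864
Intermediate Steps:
p = -60 (p = 6*(-10) = -60)
Q(A, H) = -66 + A (Q(A, H) = (A - 6) - 60 = (-6 + A) - 60 = -66 + A)
-20148 - Q(-218, 199) = -20148 - (-66 - 218) = -20148 - 1*(-284) = -20148 + 284 = -19864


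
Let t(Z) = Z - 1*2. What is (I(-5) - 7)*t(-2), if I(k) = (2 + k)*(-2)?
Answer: 4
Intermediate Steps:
t(Z) = -2 + Z (t(Z) = Z - 2 = -2 + Z)
I(k) = -4 - 2*k
(I(-5) - 7)*t(-2) = ((-4 - 2*(-5)) - 7)*(-2 - 2) = ((-4 + 10) - 7)*(-4) = (6 - 7)*(-4) = -1*(-4) = 4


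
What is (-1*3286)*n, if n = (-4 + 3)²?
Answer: -3286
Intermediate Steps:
n = 1 (n = (-1)² = 1)
(-1*3286)*n = -1*3286*1 = -3286*1 = -3286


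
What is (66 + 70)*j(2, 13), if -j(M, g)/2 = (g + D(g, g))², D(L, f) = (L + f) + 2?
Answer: -457232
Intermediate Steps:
D(L, f) = 2 + L + f
j(M, g) = -2*(2 + 3*g)² (j(M, g) = -2*(g + (2 + g + g))² = -2*(g + (2 + 2*g))² = -2*(2 + 3*g)²)
(66 + 70)*j(2, 13) = (66 + 70)*(-2*(2 + 3*13)²) = 136*(-2*(2 + 39)²) = 136*(-2*41²) = 136*(-2*1681) = 136*(-3362) = -457232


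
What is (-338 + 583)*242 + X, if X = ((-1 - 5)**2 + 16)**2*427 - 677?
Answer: 1213221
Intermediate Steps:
X = 1153931 (X = ((-6)**2 + 16)**2*427 - 677 = (36 + 16)**2*427 - 677 = 52**2*427 - 677 = 2704*427 - 677 = 1154608 - 677 = 1153931)
(-338 + 583)*242 + X = (-338 + 583)*242 + 1153931 = 245*242 + 1153931 = 59290 + 1153931 = 1213221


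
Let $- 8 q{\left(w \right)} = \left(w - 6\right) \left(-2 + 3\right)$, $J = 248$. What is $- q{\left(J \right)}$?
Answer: $\frac{121}{4} \approx 30.25$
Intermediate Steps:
$q{\left(w \right)} = \frac{3}{4} - \frac{w}{8}$ ($q{\left(w \right)} = - \frac{\left(w - 6\right) \left(-2 + 3\right)}{8} = - \frac{\left(w - 6\right) 1}{8} = - \frac{\left(-6 + w\right) 1}{8} = - \frac{-6 + w}{8} = \frac{3}{4} - \frac{w}{8}$)
$- q{\left(J \right)} = - (\frac{3}{4} - 31) = \left(-1\right) \left(- \frac{121}{4}\right) = \frac{121}{4}$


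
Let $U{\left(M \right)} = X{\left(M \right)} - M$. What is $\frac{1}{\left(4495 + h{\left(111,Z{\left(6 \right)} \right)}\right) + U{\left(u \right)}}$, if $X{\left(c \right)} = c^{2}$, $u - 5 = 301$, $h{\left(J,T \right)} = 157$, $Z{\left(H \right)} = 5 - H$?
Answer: $\frac{1}{97982} \approx 1.0206 \cdot 10^{-5}$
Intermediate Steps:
$u = 306$ ($u = 5 + 301 = 306$)
$U{\left(M \right)} = M^{2} - M$
$\frac{1}{\left(4495 + h{\left(111,Z{\left(6 \right)} \right)}\right) + U{\left(u \right)}} = \frac{1}{\left(4495 + 157\right) + 306 \left(-1 + 306\right)} = \frac{1}{4652 + 306 \cdot 305} = \frac{1}{4652 + 93330} = \frac{1}{97982}$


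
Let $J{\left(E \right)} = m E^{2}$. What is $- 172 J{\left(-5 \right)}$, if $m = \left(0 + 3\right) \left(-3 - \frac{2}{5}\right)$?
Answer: $43860$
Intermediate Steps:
$m = - \frac{51}{5}$ ($m = 3 \left(-3 - \frac{2}{5}\right) = 3 \left(- \frac{17}{5}\right) = - \frac{51}{5} \approx -10.2$)
$J{\left(E \right)} = - \frac{51 E^{2}}{5}$
$- 172 J{\left(-5 \right)} = - 172 \left(- \frac{51 \left(-5\right)^{2}}{5}\right) = - 172 \left(\left(- \frac{51}{5}\right) 25\right) = \left(-172\right) \left(-255\right) = 43860$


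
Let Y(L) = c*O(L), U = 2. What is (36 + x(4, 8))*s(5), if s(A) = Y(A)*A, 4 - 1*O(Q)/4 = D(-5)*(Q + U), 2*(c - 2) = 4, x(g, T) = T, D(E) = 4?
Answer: -84480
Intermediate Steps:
c = 4 (c = 2 + (1/2)*4 = 2 + 2 = 4)
O(Q) = -16 - 16*Q (O(Q) = 16 - 16*(Q + 2) = 16 - 16*(2 + Q) = 16 - 4*(8 + 4*Q) = 16 + (-32 - 16*Q) = -16 - 16*Q)
Y(L) = -64 - 64*L (Y(L) = 4*(-16 - 16*L) = -64 - 64*L)
s(A) = A*(-64 - 64*A) (s(A) = (-64 - 64*A)*A = A*(-64 - 64*A))
(36 + x(4, 8))*s(5) = (36 + 8)*(-64*5*(1 + 5)) = 44*(-64*5*6) = 44*(-1920) = -84480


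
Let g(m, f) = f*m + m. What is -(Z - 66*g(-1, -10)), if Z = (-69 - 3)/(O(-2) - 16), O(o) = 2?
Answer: 4122/7 ≈ 588.86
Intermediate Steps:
g(m, f) = m + f*m
Z = 36/7 (Z = (-69 - 3)/(2 - 16) = -72/(-14) = -72*(-1/14) = 36/7 ≈ 5.1429)
-(Z - 66*g(-1, -10)) = -(36/7 - (-66)*(1 - 10)) = -(36/7 - (-66)*(-9)) = -(36/7 - 66*9) = -(36/7 - 594) = -1*(-4122/7) = 4122/7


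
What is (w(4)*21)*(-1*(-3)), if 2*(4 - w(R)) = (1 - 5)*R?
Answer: 756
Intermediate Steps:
w(R) = 4 + 2*R (w(R) = 4 - (1 - 5)*R/2 = 4 - (-2)*R = 4 + 2*R)
(w(4)*21)*(-1*(-3)) = ((4 + 2*4)*21)*(-1*(-3)) = ((4 + 8)*21)*3 = (12*21)*3 = 252*3 = 756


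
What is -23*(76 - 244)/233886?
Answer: 644/38981 ≈ 0.016521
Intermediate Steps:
-23*(76 - 244)/233886 = -23*(-168)*(1/233886) = 3864*(1/233886) = 644/38981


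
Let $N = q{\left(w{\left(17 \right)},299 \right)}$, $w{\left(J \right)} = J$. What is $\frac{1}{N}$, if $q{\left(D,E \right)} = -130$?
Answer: $- \frac{1}{130} \approx -0.0076923$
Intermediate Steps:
$N = -130$
$\frac{1}{N} = \frac{1}{-130} = - \frac{1}{130}$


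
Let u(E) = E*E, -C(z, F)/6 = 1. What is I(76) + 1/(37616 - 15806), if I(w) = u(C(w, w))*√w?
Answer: 1/21810 + 72*√19 ≈ 313.84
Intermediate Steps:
C(z, F) = -6 (C(z, F) = -6*1 = -6)
u(E) = E²
I(w) = 36*√w (I(w) = (-6)²*√w = 36*√w)
I(76) + 1/(37616 - 15806) = 36*√76 + 1/(37616 - 15806) = 36*(2*√19) + 1/21810 = 72*√19 + 1/21810 = 1/21810 + 72*√19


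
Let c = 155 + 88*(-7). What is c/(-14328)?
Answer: 461/14328 ≈ 0.032175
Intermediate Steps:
c = -461 (c = 155 - 616 = -461)
c/(-14328) = -461/(-14328) = -461*(-1/14328) = 461/14328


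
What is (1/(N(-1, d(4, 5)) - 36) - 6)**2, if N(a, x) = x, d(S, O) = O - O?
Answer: 47089/1296 ≈ 36.334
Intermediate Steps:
d(S, O) = 0
(1/(N(-1, d(4, 5)) - 36) - 6)**2 = (1/(0 - 36) - 6)**2 = (1/(-36) - 6)**2 = (-1/36 - 6)**2 = (-217/36)**2 = 47089/1296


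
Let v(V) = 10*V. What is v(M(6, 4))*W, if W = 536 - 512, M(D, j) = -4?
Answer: -960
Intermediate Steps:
W = 24
v(M(6, 4))*W = (10*(-4))*24 = -40*24 = -960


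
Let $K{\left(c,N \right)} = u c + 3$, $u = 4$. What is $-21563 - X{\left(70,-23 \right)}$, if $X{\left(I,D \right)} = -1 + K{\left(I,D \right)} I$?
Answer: $-41372$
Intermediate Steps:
$K{\left(c,N \right)} = 3 + 4 c$ ($K{\left(c,N \right)} = 4 c + 3 = 3 + 4 c$)
$X{\left(I,D \right)} = -1 + I \left(3 + 4 I\right)$ ($X{\left(I,D \right)} = -1 + \left(3 + 4 I\right) I = -1 + I \left(3 + 4 I\right)$)
$-21563 - X{\left(70,-23 \right)} = -21563 - \left(-1 + 70 \left(3 + 4 \cdot 70\right)\right) = -21563 - \left(-1 + 70 \left(3 + 280\right)\right) = -21563 - \left(-1 + 70 \cdot 283\right) = -21563 - \left(-1 + 19810\right) = -21563 - 19809 = -41372$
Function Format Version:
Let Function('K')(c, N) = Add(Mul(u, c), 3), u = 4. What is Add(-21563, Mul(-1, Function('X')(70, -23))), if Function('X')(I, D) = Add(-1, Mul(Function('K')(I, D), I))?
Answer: -41372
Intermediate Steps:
Function('K')(c, N) = Add(3, Mul(4, c)) (Function('K')(c, N) = Add(Mul(4, c), 3) = Add(3, Mul(4, c)))
Function('X')(I, D) = Add(-1, Mul(I, Add(3, Mul(4, I)))) (Function('X')(I, D) = Add(-1, Mul(Add(3, Mul(4, I)), I)) = Add(-1, Mul(I, Add(3, Mul(4, I)))))
Add(-21563, Mul(-1, Function('X')(70, -23))) = Add(-21563, Mul(-1, Add(-1, Mul(70, Add(3, Mul(4, 70)))))) = Add(-21563, Mul(-1, Add(-1, Mul(70, Add(3, 280))))) = Add(-21563, Mul(-1, Add(-1, Mul(70, 283)))) = Add(-21563, Mul(-1, Add(-1, 19810))) = Add(-21563, Mul(-1, 19809)) = Add(-21563, -19809) = -41372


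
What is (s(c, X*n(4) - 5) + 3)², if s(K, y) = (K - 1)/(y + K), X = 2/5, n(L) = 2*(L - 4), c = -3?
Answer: 49/4 ≈ 12.250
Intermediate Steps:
n(L) = -8 + 2*L (n(L) = 2*(-4 + L) = -8 + 2*L)
X = ⅖ (X = 2*(⅕) = ⅖ ≈ 0.40000)
s(K, y) = (-1 + K)/(K + y)
(s(c, X*n(4) - 5) + 3)² = ((-1 - 3)/(-3 + (2*(-8 + 2*4)/5 - 5)) + 3)² = (-4/(-3 + (2*(-8 + 8)/5 - 5)) + 3)² = (-4/(-3 + ((⅖)*0 - 5)) + 3)² = (-4/(-3 + (0 - 5)) + 3)² = (-4/(-3 - 5) + 3)² = (-4/(-8) + 3)² = (-⅛*(-4) + 3)² = (½ + 3)² = (7/2)² = 49/4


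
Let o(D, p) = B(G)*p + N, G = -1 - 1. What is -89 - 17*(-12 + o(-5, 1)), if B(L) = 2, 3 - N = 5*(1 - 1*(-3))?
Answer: 370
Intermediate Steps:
N = -17 (N = 3 - 5*(1 - 1*(-3)) = 3 - 5*(1 + 3) = 3 - 5*4 = 3 - 1*20 = 3 - 20 = -17)
G = -2
o(D, p) = -17 + 2*p (o(D, p) = 2*p - 17 = -17 + 2*p)
-89 - 17*(-12 + o(-5, 1)) = -89 - 17*(-12 + (-17 + 2*1)) = -89 - 17*(-12 + (-17 + 2)) = -89 - 17*(-12 - 15) = -89 - 17*(-27) = -89 + 459 = 370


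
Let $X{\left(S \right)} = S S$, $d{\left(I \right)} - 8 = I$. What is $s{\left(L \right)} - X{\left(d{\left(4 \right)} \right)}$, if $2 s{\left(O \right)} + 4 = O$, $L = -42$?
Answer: $-167$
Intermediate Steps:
$d{\left(I \right)} = 8 + I$
$X{\left(S \right)} = S^{2}$
$s{\left(O \right)} = -2 + \frac{O}{2}$
$s{\left(L \right)} - X{\left(d{\left(4 \right)} \right)} = \left(-2 + \frac{1}{2} \left(-42\right)\right) - \left(8 + 4\right)^{2} = \left(-2 - 21\right) - 12^{2} = -23 - 144 = -167$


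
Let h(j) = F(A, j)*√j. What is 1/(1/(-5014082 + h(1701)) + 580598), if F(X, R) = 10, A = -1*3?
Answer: 973121656384014338/564992487453051878882055 + 2*√21/188330829151017292960685 ≈ 1.7224e-6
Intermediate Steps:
A = -3
h(j) = 10*√j
1/(1/(-5014082 + h(1701)) + 580598) = 1/(1/(-5014082 + 10*√1701) + 580598) = 1/(1/(-5014082 + 10*(9*√21)) + 580598) = 1/(1/(-5014082 + 90*√21) + 580598) = 1/(580598 + 1/(-5014082 + 90*√21))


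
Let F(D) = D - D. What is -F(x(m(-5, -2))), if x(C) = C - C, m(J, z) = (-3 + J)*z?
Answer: 0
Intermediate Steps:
m(J, z) = z*(-3 + J)
x(C) = 0
F(D) = 0
-F(x(m(-5, -2))) = -1*0 = 0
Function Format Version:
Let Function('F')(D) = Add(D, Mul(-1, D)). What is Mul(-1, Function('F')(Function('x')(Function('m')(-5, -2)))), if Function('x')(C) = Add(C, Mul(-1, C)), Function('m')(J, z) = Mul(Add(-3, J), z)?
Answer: 0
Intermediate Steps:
Function('m')(J, z) = Mul(z, Add(-3, J))
Function('x')(C) = 0
Function('F')(D) = 0
Mul(-1, Function('F')(Function('x')(Function('m')(-5, -2)))) = Mul(-1, 0) = 0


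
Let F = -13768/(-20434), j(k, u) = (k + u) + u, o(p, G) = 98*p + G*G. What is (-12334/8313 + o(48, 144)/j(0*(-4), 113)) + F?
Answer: 63093307606/564560769 ≈ 111.76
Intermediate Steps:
o(p, G) = G² + 98*p (o(p, G) = 98*p + G² = G² + 98*p)
j(k, u) = k + 2*u
F = 6884/10217 (F = -13768*(-1/20434) = 6884/10217 ≈ 0.67378)
(-12334/8313 + o(48, 144)/j(0*(-4), 113)) + F = (-12334/8313 + (144² + 98*48)/(0*(-4) + 2*113)) + 6884/10217 = (-12334*1/8313 + (20736 + 4704)/(0 + 226)) + 6884/10217 = (-12334/8313 + 25440/226) + 6884/10217 = (-12334/8313 + 25440*(1/226)) + 6884/10217 = (-12334/8313 + 12720/113) + 6884/10217 = 104347618/939369 + 6884/10217 = 63093307606/564560769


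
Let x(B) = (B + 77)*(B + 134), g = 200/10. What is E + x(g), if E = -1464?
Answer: 13474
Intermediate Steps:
g = 20 (g = 200*(⅒) = 20)
x(B) = (77 + B)*(134 + B)
E + x(g) = -1464 + (10318 + 20² + 211*20) = -1464 + (10318 + 400 + 4220) = -1464 + 14938 = 13474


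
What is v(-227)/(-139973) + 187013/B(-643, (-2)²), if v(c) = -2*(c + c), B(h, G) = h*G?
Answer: -26179106025/360010556 ≈ -72.718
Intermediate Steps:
B(h, G) = G*h
v(c) = -4*c (v(c) = -2*2*c = -4*c)
v(-227)/(-139973) + 187013/B(-643, (-2)²) = -4*(-227)/(-139973) + 187013/(((-2)²*(-643))) = 908*(-1/139973) + 187013/((4*(-643))) = -908/139973 + 187013/(-2572) = -908/139973 + 187013*(-1/2572) = -908/139973 - 187013/2572 = -26179106025/360010556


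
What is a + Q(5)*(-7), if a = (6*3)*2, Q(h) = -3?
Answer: 57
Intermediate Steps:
a = 36 (a = 18*2 = 36)
a + Q(5)*(-7) = 36 - 3*(-7) = 36 + 21 = 57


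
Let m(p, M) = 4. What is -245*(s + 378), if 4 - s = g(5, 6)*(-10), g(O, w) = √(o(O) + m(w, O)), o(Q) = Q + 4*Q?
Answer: -93590 - 2450*√29 ≈ -1.0678e+5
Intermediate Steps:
o(Q) = 5*Q
g(O, w) = √(4 + 5*O) (g(O, w) = √(5*O + 4) = √(4 + 5*O))
s = 4 + 10*√29 (s = 4 - √(4 + 5*5)*(-10) = 4 - √(4 + 25)*(-10) = 4 - √29*(-10) = 4 - (-10)*√29 = 4 + 10*√29 ≈ 57.852)
-245*(s + 378) = -245*((4 + 10*√29) + 378) = -245*(382 + 10*√29) = -93590 - 2450*√29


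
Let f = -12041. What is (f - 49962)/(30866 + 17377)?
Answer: -62003/48243 ≈ -1.2852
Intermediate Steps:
(f - 49962)/(30866 + 17377) = (-12041 - 49962)/(30866 + 17377) = -62003/48243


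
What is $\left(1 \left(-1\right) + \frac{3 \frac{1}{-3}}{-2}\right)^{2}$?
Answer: $\frac{1}{4} \approx 0.25$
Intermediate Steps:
$\left(1 \left(-1\right) + \frac{3 \frac{1}{-3}}{-2}\right)^{2} = \left(-1 + 3 \left(- \frac{1}{3}\right) \left(- \frac{1}{2}\right)\right)^{2} = \left(-1 - - \frac{1}{2}\right)^{2} = \left(-1 + \frac{1}{2}\right)^{2} = \left(- \frac{1}{2}\right)^{2} = \frac{1}{4}$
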